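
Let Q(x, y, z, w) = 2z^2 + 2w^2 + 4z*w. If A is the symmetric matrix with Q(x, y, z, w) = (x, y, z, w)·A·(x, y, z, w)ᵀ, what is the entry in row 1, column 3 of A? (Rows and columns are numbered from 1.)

0

The coefficient of x·z in Q is 0. For a symmetric A this equals A[1,3] + A[3,1] = 2·A[1,3].
So A[1,3] = 0/2 = 0.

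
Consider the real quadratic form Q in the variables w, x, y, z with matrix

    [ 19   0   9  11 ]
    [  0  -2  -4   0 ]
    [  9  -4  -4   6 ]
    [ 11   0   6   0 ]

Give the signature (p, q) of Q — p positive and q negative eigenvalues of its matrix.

(1, 3)

Congruent diagonalization of A (simultaneous row and column reduction) yields pivots 19, -2, -5/19, -4.
So there are 1 positive, 3 negative pivots.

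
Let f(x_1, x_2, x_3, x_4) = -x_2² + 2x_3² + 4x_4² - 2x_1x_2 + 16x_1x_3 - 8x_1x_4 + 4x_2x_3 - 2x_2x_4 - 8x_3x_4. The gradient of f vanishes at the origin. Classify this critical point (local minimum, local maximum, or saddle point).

The Hessian at the origin is H = [[0, -2, 16, -8], [-2, -2, 4, -2], [16, 4, 4, -8], [-8, -2, -8, 8]].
H is indefinite, so the origin is a saddle point.

saddle point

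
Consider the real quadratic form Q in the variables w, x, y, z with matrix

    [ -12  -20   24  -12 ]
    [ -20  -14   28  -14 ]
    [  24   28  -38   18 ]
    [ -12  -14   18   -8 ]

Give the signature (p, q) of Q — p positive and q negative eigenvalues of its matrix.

Applying the same elementary operations to the rows and columns of A produces a congruent diagonal matrix with entries -12, 58/3, 74/29, 4/37.
That gives 3 positive, 1 negative pivots.

(3, 1)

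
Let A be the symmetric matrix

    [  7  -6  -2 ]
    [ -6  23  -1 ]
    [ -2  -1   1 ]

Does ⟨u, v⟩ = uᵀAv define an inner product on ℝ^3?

yes

Symmetric row and column elimination reduces A to a congruent diagonal form with pivots 7, 125/7, 2/125.
That gives 3 positive pivots.
Hence Q is positive definite.
⟨·,·⟩ is an inner product exactly when A is positive definite.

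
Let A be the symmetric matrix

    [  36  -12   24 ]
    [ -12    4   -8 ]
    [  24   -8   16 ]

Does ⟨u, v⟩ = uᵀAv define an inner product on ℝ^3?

no

Row-reducing A symmetrically gives the diagonal entries 36, 0, 0.
Counting signs: 1 positive, 2 zero.
Hence Q is positive semidefinite.
⟨·,·⟩ is an inner product exactly when A is positive definite.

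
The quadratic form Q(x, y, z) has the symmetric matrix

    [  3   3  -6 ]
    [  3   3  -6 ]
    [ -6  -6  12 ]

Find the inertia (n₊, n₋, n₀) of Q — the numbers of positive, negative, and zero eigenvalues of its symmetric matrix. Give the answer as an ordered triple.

Congruent diagonalization of A (simultaneous row and column reduction) yields pivots 3, 0, 0.
Counting signs: 1 positive, 2 zero.

(1, 0, 2)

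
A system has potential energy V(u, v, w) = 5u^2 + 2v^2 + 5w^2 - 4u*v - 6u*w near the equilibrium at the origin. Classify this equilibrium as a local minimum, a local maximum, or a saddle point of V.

The Hessian at the origin is H = [[10, -4, -6], [-4, 4, 0], [-6, 0, 10]].
An LDLᵀ factorisation of H has diagonal entries 10, 12/5, 4.
Counting signs: 3 positive.
H is positive definite, so the origin is a strict local minimum.

local minimum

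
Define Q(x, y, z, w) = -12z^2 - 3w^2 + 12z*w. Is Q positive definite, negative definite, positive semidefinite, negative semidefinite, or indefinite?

The associated matrix is A = [[0, 0, 0, 0], [0, 0, 0, 0], [0, 0, -12, 6], [0, 0, 6, -3]].
Applying the same elementary operations to the rows and columns of A produces a congruent diagonal matrix with entries 0, 0, -12, 0.
Counting signs: 1 negative, 3 zero.
Hence Q is negative semidefinite.

negative semidefinite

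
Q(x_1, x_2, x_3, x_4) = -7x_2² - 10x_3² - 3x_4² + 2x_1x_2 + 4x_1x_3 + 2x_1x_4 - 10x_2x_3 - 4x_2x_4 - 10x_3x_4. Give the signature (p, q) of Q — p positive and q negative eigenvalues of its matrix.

(1, 3)

The symmetric matrix is A = [[0, 1, 2, 1], [1, -7, -5, -2], [2, -5, -10, -5], [1, -2, -5, -3]].
By Sylvester's law of inertia any congruent diagonalization of A has 1 positive, 3 negative and 0 zero entries.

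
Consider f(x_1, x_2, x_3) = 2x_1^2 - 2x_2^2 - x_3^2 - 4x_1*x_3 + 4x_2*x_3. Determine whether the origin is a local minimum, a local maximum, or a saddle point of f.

The Hessian at the origin is H = [[4, 0, -4], [0, -4, 4], [-4, 4, -2]].
Row-reducing H symmetrically gives the diagonal entries 4, -4, -2.
Counting signs: 1 positive, 2 negative.
H is indefinite, so the origin is a saddle point.

saddle point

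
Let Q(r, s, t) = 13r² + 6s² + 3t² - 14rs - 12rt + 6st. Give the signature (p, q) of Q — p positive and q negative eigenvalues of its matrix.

The associated matrix is A = [[13, -7, -6], [-7, 6, 3], [-6, 3, 3]].
Symmetric row and column elimination reduces A to a congruent diagonal form with pivots 13, 29/13, 6/29.
Counting signs: 3 positive.

(3, 0)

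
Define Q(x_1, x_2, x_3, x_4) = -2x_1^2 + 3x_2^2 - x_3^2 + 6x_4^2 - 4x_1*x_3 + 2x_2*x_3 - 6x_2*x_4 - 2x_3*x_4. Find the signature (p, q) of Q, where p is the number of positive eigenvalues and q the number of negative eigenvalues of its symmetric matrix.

The associated matrix is A = [[-2, 0, -2, 0], [0, 3, 1, -3], [-2, 1, -1, -1], [0, -3, -1, 6]].
Symmetric row and column elimination reduces A to a congruent diagonal form with pivots -2, 3, 2/3, 3.
So there are 3 positive, 1 negative pivots.

(3, 1)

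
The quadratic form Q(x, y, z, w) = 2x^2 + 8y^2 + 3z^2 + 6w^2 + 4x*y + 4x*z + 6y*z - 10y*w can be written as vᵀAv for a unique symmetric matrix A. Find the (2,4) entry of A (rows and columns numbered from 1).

The coefficient of y·w in Q is -10. For a symmetric A this equals A[2,4] + A[4,2] = 2·A[2,4].
So A[2,4] = -10/2 = -5.

-5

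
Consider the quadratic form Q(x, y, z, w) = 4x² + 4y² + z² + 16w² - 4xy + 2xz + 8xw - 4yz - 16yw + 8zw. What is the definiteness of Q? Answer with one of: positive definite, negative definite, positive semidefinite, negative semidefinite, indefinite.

positive semidefinite

Write A = [[4, -2, 1, 4], [-2, 4, -2, -8], [1, -2, 1, 4], [4, -8, 4, 16]].
Row-reducing A symmetrically gives the diagonal entries 4, 3, 0, 0.
That gives 2 positive, 2 zero pivots.
Hence Q is positive semidefinite.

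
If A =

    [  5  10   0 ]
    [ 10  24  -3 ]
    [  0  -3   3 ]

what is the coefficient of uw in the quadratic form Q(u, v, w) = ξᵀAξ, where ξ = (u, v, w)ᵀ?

0

The coefficient of uw is A[1,3] + A[3,1] = 2·0 = 0.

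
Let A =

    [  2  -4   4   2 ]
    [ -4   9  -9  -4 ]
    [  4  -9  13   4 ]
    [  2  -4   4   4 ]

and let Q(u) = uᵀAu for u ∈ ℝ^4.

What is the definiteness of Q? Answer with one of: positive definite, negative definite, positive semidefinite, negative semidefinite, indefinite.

Symmetric row and column elimination reduces A to a congruent diagonal form with pivots 2, 1, 4, 2.
So there are 4 positive pivots.
Hence Q is positive definite.

positive definite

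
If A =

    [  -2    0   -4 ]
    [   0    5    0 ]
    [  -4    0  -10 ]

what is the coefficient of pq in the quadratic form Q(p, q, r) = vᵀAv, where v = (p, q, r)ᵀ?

0

The coefficient of pq is A[1,2] + A[2,1] = 2·0 = 0.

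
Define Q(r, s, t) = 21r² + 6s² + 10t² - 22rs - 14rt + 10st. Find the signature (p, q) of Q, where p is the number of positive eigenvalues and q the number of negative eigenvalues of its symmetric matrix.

(3, 0)

The associated matrix is A = [[21, -11, -7], [-11, 6, 5], [-7, 5, 10]].
Symmetric row and column elimination reduces A to a congruent diagonal form with pivots 21, 5/21, 1/5.
So there are 3 positive pivots.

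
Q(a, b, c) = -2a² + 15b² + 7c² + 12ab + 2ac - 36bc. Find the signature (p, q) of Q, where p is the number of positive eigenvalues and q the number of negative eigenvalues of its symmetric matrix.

Write A = [[-2, 6, 1], [6, 15, -18], [1, -18, 7]].
Symmetric row and column elimination reduces A to a congruent diagonal form with pivots -2, 33, 15/22.
Counting signs: 2 positive, 1 negative.

(2, 1)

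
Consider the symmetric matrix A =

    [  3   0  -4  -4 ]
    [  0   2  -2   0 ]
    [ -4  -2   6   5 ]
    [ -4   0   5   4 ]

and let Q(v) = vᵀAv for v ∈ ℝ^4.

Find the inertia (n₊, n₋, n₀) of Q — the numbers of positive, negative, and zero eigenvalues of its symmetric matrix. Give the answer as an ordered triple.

(2, 2, 0)

Symmetric row and column elimination reduces A to a congruent diagonal form with pivots 3, 2, -4/3, -5/4.
Counting signs: 2 positive, 2 negative.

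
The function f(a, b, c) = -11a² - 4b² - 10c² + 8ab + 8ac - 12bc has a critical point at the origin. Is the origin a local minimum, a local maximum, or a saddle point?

The Hessian at the origin is H = [[-22, 8, 8], [8, -8, -12], [8, -12, -20]].
Symmetric row and column elimination reduces H to a congruent diagonal form with pivots -22, -56/11, -6/7.
So there are 3 negative pivots.
H is negative definite, so the origin is a strict local maximum.

local maximum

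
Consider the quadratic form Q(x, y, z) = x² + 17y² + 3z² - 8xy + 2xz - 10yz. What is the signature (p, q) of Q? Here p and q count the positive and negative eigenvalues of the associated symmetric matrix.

(3, 0)

The symmetric matrix is A = [[1, -4, 1], [-4, 17, -5], [1, -5, 3]].
An LDLᵀ factorisation of A has diagonal entries 1, 1, 1.
That gives 3 positive pivots.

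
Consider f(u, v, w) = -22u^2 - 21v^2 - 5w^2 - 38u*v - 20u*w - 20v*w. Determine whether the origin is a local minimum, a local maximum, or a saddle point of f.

local maximum

The Hessian at the origin is H = [[-44, -38, -20], [-38, -42, -20], [-20, -20, -10]].
An LDLᵀ factorisation of H has diagonal entries -44, -101/11, -10/101.
Counting signs: 3 negative.
H is negative definite, so the origin is a strict local maximum.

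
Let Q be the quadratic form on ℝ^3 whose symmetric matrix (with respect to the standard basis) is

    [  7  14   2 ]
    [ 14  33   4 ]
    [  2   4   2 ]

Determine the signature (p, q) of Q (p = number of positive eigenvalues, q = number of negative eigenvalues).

An LDLᵀ factorisation of A has diagonal entries 7, 5, 10/7.
Counting signs: 3 positive.

(3, 0)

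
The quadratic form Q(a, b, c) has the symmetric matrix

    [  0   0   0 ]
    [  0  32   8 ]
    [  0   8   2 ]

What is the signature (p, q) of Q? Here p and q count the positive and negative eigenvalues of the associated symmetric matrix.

(1, 0)

Symmetric row and column elimination reduces A to a congruent diagonal form with pivots 0, 32, 0.
Counting signs: 1 positive, 2 zero.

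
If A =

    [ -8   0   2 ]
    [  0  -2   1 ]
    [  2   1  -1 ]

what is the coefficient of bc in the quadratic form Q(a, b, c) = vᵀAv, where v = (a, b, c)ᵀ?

2

The coefficient of bc is A[2,3] + A[3,2] = 2·1 = 2.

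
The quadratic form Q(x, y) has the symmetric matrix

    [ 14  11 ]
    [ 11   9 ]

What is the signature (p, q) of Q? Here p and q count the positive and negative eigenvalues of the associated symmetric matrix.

Row-reducing A symmetrically gives the diagonal entries 14, 5/14.
Counting signs: 2 positive.

(2, 0)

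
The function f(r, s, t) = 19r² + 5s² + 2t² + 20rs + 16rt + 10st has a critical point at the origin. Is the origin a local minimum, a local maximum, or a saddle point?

The Hessian at the origin is H = [[38, 20, 16], [20, 10, 10], [16, 10, 4]].
Congruent diagonalization of H (simultaneous row and column reduction) yields pivots 38, -10/19, 2.
Counting signs: 2 positive, 1 negative.
H is indefinite, so the origin is a saddle point.

saddle point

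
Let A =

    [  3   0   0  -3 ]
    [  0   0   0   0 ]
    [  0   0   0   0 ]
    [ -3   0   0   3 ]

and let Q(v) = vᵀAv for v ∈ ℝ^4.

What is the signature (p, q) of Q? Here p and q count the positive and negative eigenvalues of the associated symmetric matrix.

Applying the same elementary operations to the rows and columns of A produces a congruent diagonal matrix with entries 3, 0, 0, 0.
So there are 1 positive, 3 zero pivots.

(1, 0)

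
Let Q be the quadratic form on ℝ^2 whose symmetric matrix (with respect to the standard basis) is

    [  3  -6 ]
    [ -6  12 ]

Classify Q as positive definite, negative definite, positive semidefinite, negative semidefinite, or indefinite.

positive semidefinite

For the 2×2 matrix [[3, -6], [-6, 12]]: det = 3·12 − (-6)² = 0, trace = 15.
det = 0 so one eigenvalue is zero; the form is semidefinite with the sign of the trace.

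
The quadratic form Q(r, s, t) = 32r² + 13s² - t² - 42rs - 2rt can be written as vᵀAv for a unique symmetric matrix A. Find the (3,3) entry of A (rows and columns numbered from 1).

-1

The coefficient of t² in Q is -1, and that is exactly A[3,3].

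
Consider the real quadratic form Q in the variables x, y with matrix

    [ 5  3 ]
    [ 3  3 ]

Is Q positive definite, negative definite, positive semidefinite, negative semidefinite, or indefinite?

positive definite

Congruent diagonalization of A (simultaneous row and column reduction) yields pivots 5, 6/5.
Counting signs: 2 positive.
Hence Q is positive definite.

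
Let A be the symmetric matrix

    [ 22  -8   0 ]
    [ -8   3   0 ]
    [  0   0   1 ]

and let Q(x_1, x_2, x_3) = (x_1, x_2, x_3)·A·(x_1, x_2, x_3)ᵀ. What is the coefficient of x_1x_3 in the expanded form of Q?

0

The coefficient of x_1x_3 is A[1,3] + A[3,1] = 2·0 = 0.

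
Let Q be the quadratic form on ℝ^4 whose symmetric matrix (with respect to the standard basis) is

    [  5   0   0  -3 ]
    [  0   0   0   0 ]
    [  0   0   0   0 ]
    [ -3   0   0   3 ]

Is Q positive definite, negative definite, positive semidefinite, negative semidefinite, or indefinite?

positive semidefinite

Applying the same elementary operations to the rows and columns of A produces a congruent diagonal matrix with entries 5, 0, 0, 6/5.
That gives 2 positive, 2 zero pivots.
Hence Q is positive semidefinite.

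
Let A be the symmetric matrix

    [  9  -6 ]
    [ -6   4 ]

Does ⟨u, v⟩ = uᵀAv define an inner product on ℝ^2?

For the 2×2 matrix [[9, -6], [-6, 4]]: det = 9·4 − (-6)² = 0, trace = 13.
det = 0 so one eigenvalue is zero; the form is semidefinite with the sign of the trace.
⟨·,·⟩ is an inner product exactly when A is positive definite.

no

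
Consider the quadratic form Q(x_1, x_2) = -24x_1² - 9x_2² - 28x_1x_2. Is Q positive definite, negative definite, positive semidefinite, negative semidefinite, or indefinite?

negative definite

The symmetric matrix of Q is [[-24, -14], [-14, -9]].
For the 2×2 matrix [[-24, -14], [-14, -9]]: det = -24·-9 − (-14)² = 20, trace = -33.
det > 0 so both eigenvalues share the sign of the trace; trace = -33 < 0 ⇒ both negative.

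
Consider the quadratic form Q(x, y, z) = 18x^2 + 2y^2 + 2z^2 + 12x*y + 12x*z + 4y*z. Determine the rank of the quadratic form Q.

Write A = [[18, 6, 6], [6, 2, 2], [6, 2, 2]].
Row-reducing A symmetrically gives the diagonal entries 18, 0, 0.
So there are 1 positive, 2 zero pivots.
The rank is the number of nonzero pivots: 1.

1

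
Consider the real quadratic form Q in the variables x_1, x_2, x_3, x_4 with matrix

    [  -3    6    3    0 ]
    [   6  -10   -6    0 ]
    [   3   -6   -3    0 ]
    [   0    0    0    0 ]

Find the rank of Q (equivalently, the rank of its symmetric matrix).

2

Symmetric row and column elimination reduces A to a congruent diagonal form with pivots -3, 2, 0, 0.
So there are 1 positive, 1 negative, 2 zero pivots.
The rank is the number of nonzero pivots: 2.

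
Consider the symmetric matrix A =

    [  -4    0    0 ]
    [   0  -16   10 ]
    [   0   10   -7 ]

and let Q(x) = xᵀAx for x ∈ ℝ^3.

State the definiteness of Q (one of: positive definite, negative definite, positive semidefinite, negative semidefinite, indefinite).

negative definite

Symmetric row and column elimination reduces A to a congruent diagonal form with pivots -4, -16, -3/4.
Counting signs: 3 negative.
Hence Q is negative definite.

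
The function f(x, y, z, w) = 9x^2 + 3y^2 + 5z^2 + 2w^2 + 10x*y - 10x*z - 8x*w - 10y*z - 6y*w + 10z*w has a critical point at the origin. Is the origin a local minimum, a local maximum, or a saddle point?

saddle point

The Hessian at the origin is H = [[18, 10, -10, -8], [10, 6, -10, -6], [-10, -10, 10, 10], [-8, -6, 10, 4]].
Row-reducing H symmetrically gives the diagonal entries 18, 4/9, -40, -5/2.
That gives 2 positive, 2 negative pivots.
H is indefinite, so the origin is a saddle point.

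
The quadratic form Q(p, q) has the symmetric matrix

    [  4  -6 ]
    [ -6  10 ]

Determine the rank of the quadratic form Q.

2

Applying the same elementary operations to the rows and columns of A produces a congruent diagonal matrix with entries 4, 1.
So there are 2 positive pivots.
The rank is the number of nonzero pivots: 2.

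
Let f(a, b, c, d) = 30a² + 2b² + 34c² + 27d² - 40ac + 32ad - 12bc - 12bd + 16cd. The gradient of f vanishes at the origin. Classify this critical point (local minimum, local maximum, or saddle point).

local minimum

The Hessian at the origin is H = [[60, 0, -40, 32], [0, 4, -12, -12], [-40, -12, 68, 16], [32, -12, 16, 54]].
Row-reducing H symmetrically gives the diagonal entries 60, 4, 16/3, 3/5.
That gives 4 positive pivots.
H is positive definite, so the origin is a strict local minimum.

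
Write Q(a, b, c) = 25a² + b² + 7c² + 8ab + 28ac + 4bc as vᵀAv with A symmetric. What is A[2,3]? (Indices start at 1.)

The coefficient of b·c in Q is 4. For a symmetric A this equals A[2,3] + A[3,2] = 2·A[2,3].
So A[2,3] = 4/2 = 2.

2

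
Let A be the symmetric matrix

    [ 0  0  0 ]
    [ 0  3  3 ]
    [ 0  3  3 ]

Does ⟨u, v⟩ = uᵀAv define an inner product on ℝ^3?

Row-reducing A symmetrically gives the diagonal entries 0, 3, 0.
That gives 1 positive, 2 zero pivots.
Hence Q is positive semidefinite.
⟨·,·⟩ is an inner product exactly when A is positive definite.

no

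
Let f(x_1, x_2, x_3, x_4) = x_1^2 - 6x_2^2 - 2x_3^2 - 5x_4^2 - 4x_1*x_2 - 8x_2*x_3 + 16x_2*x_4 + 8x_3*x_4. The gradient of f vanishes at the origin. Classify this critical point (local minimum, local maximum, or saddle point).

The Hessian at the origin is H = [[2, -4, 0, 0], [-4, -12, -8, 16], [0, -8, -4, 8], [0, 16, 8, -10]].
Row-reducing H symmetrically gives the diagonal entries 2, -20, -4/5, 6.
That gives 2 positive, 2 negative pivots.
H is indefinite, so the origin is a saddle point.

saddle point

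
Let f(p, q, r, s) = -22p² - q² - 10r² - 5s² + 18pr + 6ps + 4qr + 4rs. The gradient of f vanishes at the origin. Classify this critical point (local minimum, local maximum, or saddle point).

local maximum

The Hessian at the origin is H = [[-44, 0, 18, 6], [0, -2, 4, 0], [18, 4, -20, 4], [6, 0, 4, -10]].
Congruent diagonalization of H (simultaneous row and column reduction) yields pivots -44, -2, -51/11, -10/51.
Counting signs: 4 negative.
H is negative definite, so the origin is a strict local maximum.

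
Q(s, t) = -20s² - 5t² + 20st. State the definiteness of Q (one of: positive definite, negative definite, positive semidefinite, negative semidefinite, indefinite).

The symmetric matrix of Q is [[-20, 10], [10, -5]].
For the 2×2 matrix [[-20, 10], [10, -5]]: det = -20·-5 − (10)² = 0, trace = -25.
det = 0 so one eigenvalue is zero; the form is semidefinite with the sign of the trace.

negative semidefinite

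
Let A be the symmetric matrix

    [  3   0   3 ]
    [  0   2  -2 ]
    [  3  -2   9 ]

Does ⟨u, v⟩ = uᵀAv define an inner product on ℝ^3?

Leading principal minors: Δ_1 = 3, Δ_2 = 6, Δ_3 = 24.
All leading principal minors are positive, so by Sylvester's criterion Q is positive definite.
⟨·,·⟩ is an inner product exactly when A is positive definite.

yes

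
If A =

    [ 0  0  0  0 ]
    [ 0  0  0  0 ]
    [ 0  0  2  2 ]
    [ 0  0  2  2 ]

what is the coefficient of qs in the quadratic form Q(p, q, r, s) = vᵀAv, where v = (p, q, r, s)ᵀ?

0

The coefficient of qs is A[2,4] + A[4,2] = 2·0 = 0.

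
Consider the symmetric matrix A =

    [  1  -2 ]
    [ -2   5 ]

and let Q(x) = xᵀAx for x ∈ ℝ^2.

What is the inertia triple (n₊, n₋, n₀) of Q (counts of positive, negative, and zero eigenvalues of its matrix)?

(2, 0, 0)

Applying the same elementary operations to the rows and columns of A produces a congruent diagonal matrix with entries 1, 1.
Counting signs: 2 positive.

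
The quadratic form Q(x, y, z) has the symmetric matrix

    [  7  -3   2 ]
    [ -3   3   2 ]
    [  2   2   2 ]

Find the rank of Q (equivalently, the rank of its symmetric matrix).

3

Symmetric row and column elimination reduces A to a congruent diagonal form with pivots 7, 12/7, -10/3.
That gives 2 positive, 1 negative pivots.
The rank is the number of nonzero pivots: 3.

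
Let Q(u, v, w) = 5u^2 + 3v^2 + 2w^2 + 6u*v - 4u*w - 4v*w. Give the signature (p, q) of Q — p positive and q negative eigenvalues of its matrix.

(3, 0)

The symmetric matrix is A = [[5, 3, -2], [3, 3, -2], [-2, -2, 2]].
Symmetric row and column elimination reduces A to a congruent diagonal form with pivots 5, 6/5, 2/3.
So there are 3 positive pivots.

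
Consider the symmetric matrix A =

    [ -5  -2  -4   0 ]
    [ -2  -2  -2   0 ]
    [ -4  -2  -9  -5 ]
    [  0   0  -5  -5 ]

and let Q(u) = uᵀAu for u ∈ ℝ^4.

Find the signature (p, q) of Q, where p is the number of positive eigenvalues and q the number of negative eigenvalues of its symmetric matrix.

Congruent diagonalization of A (simultaneous row and column reduction) yields pivots -5, -6/5, -17/3, -10/17.
Counting signs: 4 negative.

(0, 4)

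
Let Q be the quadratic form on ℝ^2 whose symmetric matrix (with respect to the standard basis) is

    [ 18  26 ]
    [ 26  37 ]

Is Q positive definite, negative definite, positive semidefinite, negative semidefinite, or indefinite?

For the 2×2 matrix [[18, 26], [26, 37]]: det = 18·37 − (26)² = -10, trace = 55.
det < 0 so the eigenvalues have opposite signs; the form is indefinite.

indefinite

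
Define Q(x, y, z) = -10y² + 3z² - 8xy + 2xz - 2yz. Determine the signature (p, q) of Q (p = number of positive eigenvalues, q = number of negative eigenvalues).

The symmetric matrix is A = [[0, -4, 1], [-4, -10, -1], [1, -1, 3]].
By Sylvester's law of inertia any congruent diagonalization of A has 2 positive, 1 negative and 0 zero entries.

(2, 1)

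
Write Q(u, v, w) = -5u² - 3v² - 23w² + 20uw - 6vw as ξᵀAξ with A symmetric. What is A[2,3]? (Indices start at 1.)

-3

The coefficient of v·w in Q is -6. For a symmetric A this equals A[2,3] + A[3,2] = 2·A[2,3].
So A[2,3] = -6/2 = -3.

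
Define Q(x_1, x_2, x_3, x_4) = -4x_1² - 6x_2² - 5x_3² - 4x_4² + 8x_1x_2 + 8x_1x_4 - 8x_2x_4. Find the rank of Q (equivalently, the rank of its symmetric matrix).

3

The symmetric matrix is A = [[-4, 4, 0, 4], [4, -6, 0, -4], [0, 0, -5, 0], [4, -4, 0, -4]].
Row-reducing A symmetrically gives the diagonal entries -4, -2, -5, 0.
That gives 3 negative, 1 zero pivots.
The rank is the number of nonzero pivots: 3.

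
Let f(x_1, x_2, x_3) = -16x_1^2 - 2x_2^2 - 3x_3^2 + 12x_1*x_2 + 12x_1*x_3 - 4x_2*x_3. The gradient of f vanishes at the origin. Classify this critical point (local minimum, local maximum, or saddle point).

The Hessian at the origin is H = [[-32, 12, 12], [12, -4, -4], [12, -4, -6]].
Applying the same elementary operations to the rows and columns of H produces a congruent diagonal matrix with entries -32, 1/2, -2.
Counting signs: 1 positive, 2 negative.
H is indefinite, so the origin is a saddle point.

saddle point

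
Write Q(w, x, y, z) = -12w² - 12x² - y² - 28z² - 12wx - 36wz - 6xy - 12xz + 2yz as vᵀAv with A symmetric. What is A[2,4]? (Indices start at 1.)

-6

The coefficient of x·z in Q is -12. For a symmetric A this equals A[2,4] + A[4,2] = 2·A[2,4].
So A[2,4] = -12/2 = -6.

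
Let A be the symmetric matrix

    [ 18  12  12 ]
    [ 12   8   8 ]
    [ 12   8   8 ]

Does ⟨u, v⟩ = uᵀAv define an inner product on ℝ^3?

no

Congruent diagonalization of A (simultaneous row and column reduction) yields pivots 18, 0, 0.
So there are 1 positive, 2 zero pivots.
Hence Q is positive semidefinite.
⟨·,·⟩ is an inner product exactly when A is positive definite.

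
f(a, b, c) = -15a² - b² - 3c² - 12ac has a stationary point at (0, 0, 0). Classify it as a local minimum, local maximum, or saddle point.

The Hessian at the origin is H = [[-30, 0, -12], [0, -2, 0], [-12, 0, -6]].
Symmetric row and column elimination reduces H to a congruent diagonal form with pivots -30, -2, -6/5.
Counting signs: 3 negative.
H is negative definite, so the origin is a strict local maximum.

local maximum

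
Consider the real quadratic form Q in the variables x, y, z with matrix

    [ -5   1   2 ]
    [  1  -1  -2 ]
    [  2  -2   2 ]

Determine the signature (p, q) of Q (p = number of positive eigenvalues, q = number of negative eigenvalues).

Symmetric row and column elimination reduces A to a congruent diagonal form with pivots -5, -4/5, 6.
That gives 1 positive, 2 negative pivots.

(1, 2)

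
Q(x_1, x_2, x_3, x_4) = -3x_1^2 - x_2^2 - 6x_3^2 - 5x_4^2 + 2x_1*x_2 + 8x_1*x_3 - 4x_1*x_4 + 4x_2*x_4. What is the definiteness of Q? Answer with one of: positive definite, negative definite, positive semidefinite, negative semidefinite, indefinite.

indefinite

Write A = [[-3, 1, 4, -2], [1, -1, 0, 2], [4, 0, -6, 0], [-2, 2, 0, -5]].
An LDLᵀ factorisation of A has diagonal entries -3, -2/3, 2, -1.
So there are 1 positive, 3 negative pivots.
Hence Q is indefinite.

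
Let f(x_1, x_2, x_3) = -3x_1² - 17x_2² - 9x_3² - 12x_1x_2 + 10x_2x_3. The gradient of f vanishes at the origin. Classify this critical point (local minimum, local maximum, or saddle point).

The Hessian at the origin is H = [[-6, -12, 0], [-12, -34, 10], [0, 10, -18]].
Row-reducing H symmetrically gives the diagonal entries -6, -10, -8.
So there are 3 negative pivots.
H is negative definite, so the origin is a strict local maximum.

local maximum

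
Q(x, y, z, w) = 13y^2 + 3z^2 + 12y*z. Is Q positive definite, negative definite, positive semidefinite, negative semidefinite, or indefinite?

The symmetric matrix is A = [[0, 0, 0, 0], [0, 13, 6, 0], [0, 6, 3, 0], [0, 0, 0, 0]].
Applying the same elementary operations to the rows and columns of A produces a congruent diagonal matrix with entries 0, 13, 3/13, 0.
That gives 2 positive, 2 zero pivots.
Hence Q is positive semidefinite.

positive semidefinite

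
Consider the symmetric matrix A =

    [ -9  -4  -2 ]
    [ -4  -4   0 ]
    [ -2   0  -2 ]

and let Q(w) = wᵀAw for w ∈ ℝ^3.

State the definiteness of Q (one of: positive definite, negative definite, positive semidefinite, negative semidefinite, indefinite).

Leading principal minors: Δ_1 = -9, Δ_2 = 20, Δ_3 = -24.
The signs alternate starting with Δ_1 < 0, so by Sylvester's criterion Q is negative definite.

negative definite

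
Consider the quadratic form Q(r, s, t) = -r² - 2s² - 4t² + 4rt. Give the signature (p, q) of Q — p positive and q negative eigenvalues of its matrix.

The symmetric matrix is A = [[-1, 0, 2], [0, -2, 0], [2, 0, -4]].
Row-reducing A symmetrically gives the diagonal entries -1, -2, 0.
That gives 2 negative, 1 zero pivots.

(0, 2)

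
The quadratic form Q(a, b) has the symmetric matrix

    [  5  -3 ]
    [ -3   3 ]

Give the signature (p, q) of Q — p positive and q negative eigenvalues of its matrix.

(2, 0)

Symmetric row and column elimination reduces A to a congruent diagonal form with pivots 5, 6/5.
So there are 2 positive pivots.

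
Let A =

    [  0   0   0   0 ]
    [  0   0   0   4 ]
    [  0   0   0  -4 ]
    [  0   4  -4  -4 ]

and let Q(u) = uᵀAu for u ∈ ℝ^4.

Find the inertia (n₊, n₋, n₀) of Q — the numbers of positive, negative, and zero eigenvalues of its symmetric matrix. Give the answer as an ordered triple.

(1, 1, 2)

By Sylvester's law of inertia any congruent diagonalization of A has 1 positive, 1 negative and 2 zero entries.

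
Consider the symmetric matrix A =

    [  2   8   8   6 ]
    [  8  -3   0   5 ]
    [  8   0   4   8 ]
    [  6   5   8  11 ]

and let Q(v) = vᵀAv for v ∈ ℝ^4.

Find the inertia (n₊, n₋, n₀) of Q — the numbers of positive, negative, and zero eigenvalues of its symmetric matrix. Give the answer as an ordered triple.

Congruent diagonalization of A (simultaneous row and column reduction) yields pivots 2, -35, 44/35, 20/11.
Counting signs: 3 positive, 1 negative.

(3, 1, 0)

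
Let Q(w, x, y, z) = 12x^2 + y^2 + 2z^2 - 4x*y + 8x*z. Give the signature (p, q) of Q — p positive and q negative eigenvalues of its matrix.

Write A = [[0, 0, 0, 0], [0, 12, -2, 4], [0, -2, 1, 0], [0, 4, 0, 2]].
Applying the same elementary operations to the rows and columns of A produces a congruent diagonal matrix with entries 0, 12, 2/3, 0.
Counting signs: 2 positive, 2 zero.

(2, 0)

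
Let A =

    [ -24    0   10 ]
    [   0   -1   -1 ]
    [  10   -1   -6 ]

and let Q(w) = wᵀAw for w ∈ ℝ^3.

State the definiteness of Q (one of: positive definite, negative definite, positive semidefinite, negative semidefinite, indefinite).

negative definite

Congruent diagonalization of A (simultaneous row and column reduction) yields pivots -24, -1, -5/6.
That gives 3 negative pivots.
Hence Q is negative definite.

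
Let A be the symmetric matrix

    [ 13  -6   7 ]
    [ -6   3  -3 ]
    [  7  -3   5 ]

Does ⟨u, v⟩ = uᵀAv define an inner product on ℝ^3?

Leading principal minors: Δ_1 = 13, Δ_2 = 3, Δ_3 = 3.
All leading principal minors are positive, so by Sylvester's criterion Q is positive definite.
⟨·,·⟩ is an inner product exactly when A is positive definite.

yes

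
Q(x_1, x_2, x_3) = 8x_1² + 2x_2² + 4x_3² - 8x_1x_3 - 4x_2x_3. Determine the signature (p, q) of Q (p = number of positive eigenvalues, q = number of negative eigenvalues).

(2, 0)

The symmetric matrix is A = [[8, 0, -4], [0, 2, -2], [-4, -2, 4]].
Symmetric row and column elimination reduces A to a congruent diagonal form with pivots 8, 2, 0.
That gives 2 positive, 1 zero pivots.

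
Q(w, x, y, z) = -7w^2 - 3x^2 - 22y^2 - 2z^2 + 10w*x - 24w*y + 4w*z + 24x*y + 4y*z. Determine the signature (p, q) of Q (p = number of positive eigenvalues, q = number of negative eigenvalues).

(1, 3)

Write A = [[-7, 5, -12, 2], [5, -3, 12, 0], [-12, 12, -22, 2], [2, 0, 2, -2]].
Row-reducing A symmetrically gives the diagonal entries -7, 4/7, -22, -5/11.
So there are 1 positive, 3 negative pivots.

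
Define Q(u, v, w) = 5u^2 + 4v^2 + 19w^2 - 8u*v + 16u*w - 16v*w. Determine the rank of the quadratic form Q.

The associated matrix is A = [[5, -4, 8], [-4, 4, -8], [8, -8, 19]].
Congruent diagonalization of A (simultaneous row and column reduction) yields pivots 5, 4/5, 3.
That gives 3 positive pivots.
The rank is the number of nonzero pivots: 3.

3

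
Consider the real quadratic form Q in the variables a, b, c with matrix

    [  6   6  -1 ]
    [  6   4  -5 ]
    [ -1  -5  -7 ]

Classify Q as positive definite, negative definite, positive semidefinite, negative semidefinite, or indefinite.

Congruent diagonalization of A (simultaneous row and column reduction) yields pivots 6, -2, 5/6.
That gives 2 positive, 1 negative pivots.
Hence Q is indefinite.

indefinite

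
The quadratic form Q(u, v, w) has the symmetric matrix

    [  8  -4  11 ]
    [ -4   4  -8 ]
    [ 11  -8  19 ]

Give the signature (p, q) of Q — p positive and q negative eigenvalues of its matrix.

Applying the same elementary operations to the rows and columns of A produces a congruent diagonal matrix with entries 8, 2, 3/4.
Counting signs: 3 positive.

(3, 0)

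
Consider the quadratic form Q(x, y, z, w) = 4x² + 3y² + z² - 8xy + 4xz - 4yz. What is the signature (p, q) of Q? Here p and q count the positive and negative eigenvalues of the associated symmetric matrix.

Write A = [[4, -4, 2, 0], [-4, 3, -2, 0], [2, -2, 1, 0], [0, 0, 0, 0]].
Congruent diagonalization of A (simultaneous row and column reduction) yields pivots 4, -1, 0, 0.
That gives 1 positive, 1 negative, 2 zero pivots.

(1, 1)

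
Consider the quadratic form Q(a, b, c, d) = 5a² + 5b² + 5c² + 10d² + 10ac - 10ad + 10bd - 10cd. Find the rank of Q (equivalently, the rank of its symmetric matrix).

The associated matrix is A = [[5, 0, 5, -5], [0, 5, 0, 5], [5, 0, 5, -5], [-5, 5, -5, 10]].
Applying the same elementary operations to the rows and columns of A produces a congruent diagonal matrix with entries 5, 5, 0, 0.
So there are 2 positive, 2 zero pivots.
The rank is the number of nonzero pivots: 2.

2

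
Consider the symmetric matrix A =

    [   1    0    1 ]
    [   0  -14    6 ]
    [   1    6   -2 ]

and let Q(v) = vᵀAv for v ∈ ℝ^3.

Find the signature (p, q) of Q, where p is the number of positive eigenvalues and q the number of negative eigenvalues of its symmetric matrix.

(1, 2)

Congruent diagonalization of A (simultaneous row and column reduction) yields pivots 1, -14, -3/7.
So there are 1 positive, 2 negative pivots.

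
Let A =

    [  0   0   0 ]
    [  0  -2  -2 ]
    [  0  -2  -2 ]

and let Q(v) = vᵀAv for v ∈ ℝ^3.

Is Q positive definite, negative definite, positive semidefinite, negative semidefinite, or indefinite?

negative semidefinite

Symmetric row and column elimination reduces A to a congruent diagonal form with pivots 0, -2, 0.
So there are 1 negative, 2 zero pivots.
Hence Q is negative semidefinite.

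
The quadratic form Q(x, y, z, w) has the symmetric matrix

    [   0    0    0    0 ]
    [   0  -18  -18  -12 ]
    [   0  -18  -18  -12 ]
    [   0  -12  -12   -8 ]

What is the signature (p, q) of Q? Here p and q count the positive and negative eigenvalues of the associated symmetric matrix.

Symmetric row and column elimination reduces A to a congruent diagonal form with pivots 0, -18, 0, 0.
That gives 1 negative, 3 zero pivots.

(0, 1)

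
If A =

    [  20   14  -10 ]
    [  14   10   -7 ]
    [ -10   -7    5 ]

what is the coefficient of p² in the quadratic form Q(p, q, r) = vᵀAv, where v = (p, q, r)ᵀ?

The coefficient of p² is the diagonal entry A[1,1] = 20.

20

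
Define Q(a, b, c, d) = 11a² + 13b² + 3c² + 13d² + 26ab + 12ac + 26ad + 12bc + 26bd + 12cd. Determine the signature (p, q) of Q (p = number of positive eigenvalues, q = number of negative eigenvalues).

Write A = [[11, 13, 6, 13], [13, 13, 6, 13], [6, 6, 3, 6], [13, 13, 6, 13]].
Congruent diagonalization of A (simultaneous row and column reduction) yields pivots 11, -26/11, 3/13, 0.
Counting signs: 2 positive, 1 negative, 1 zero.

(2, 1)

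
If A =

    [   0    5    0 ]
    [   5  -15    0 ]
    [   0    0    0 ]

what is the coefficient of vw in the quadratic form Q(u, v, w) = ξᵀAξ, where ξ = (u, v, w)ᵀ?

0

The coefficient of vw is A[2,3] + A[3,2] = 2·0 = 0.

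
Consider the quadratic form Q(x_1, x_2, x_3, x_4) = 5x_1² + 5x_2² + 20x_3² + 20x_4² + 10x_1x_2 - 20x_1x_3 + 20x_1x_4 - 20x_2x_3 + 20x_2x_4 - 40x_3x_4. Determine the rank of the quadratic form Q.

1

Write A = [[5, 5, -10, 10], [5, 5, -10, 10], [-10, -10, 20, -20], [10, 10, -20, 20]].
Applying the same elementary operations to the rows and columns of A produces a congruent diagonal matrix with entries 5, 0, 0, 0.
That gives 1 positive, 3 zero pivots.
The rank is the number of nonzero pivots: 1.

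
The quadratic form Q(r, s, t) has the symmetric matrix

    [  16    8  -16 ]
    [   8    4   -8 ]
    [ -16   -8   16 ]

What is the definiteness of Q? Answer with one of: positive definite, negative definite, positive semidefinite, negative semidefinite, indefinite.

Symmetric row and column elimination reduces A to a congruent diagonal form with pivots 16, 0, 0.
That gives 1 positive, 2 zero pivots.
Hence Q is positive semidefinite.

positive semidefinite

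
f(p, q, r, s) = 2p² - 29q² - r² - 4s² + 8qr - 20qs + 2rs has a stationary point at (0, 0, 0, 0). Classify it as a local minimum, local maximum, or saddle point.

saddle point

The Hessian at the origin is H = [[4, 0, 0, 0], [0, -58, 8, -20], [0, 8, -2, 2], [0, -20, 2, -8]].
Symmetric row and column elimination reduces H to a congruent diagonal form with pivots 4, -58, -26/29, -6/13.
That gives 1 positive, 3 negative pivots.
H is indefinite, so the origin is a saddle point.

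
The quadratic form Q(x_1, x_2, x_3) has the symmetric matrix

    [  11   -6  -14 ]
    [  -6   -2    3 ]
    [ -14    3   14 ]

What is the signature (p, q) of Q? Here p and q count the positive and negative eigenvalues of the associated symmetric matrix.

(2, 1)

An LDLᵀ factorisation of A has diagonal entries 11, -58/11, 15/58.
Counting signs: 2 positive, 1 negative.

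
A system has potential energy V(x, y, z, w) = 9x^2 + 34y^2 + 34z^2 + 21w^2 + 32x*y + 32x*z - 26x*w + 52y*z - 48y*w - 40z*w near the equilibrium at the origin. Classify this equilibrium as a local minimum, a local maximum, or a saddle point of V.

local minimum

The Hessian at the origin is H = [[18, 32, 32, -26], [32, 68, 52, -48], [32, 52, 68, -40], [-26, -48, -40, 42]].
Row-reducing H symmetrically gives the diagonal entries 18, 100/9, 224/25, 6/7.
That gives 4 positive pivots.
H is positive definite, so the origin is a strict local minimum.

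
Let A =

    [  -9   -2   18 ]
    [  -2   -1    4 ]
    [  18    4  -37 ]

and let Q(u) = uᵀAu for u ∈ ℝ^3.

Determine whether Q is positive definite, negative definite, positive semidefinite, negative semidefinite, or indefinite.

Congruent diagonalization of A (simultaneous row and column reduction) yields pivots -9, -5/9, -1.
So there are 3 negative pivots.
Hence Q is negative definite.

negative definite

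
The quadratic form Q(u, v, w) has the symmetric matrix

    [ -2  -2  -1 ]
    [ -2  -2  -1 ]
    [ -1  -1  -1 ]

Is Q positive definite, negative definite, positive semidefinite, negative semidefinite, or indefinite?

negative semidefinite

Applying the same elementary operations to the rows and columns of A produces a congruent diagonal matrix with entries -2, 0, -1/2.
So there are 2 negative, 1 zero pivots.
Hence Q is negative semidefinite.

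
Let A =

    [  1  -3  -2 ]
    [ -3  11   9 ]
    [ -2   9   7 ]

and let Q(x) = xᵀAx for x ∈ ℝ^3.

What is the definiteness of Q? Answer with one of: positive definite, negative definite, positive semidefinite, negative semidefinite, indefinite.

indefinite

Row-reducing A symmetrically gives the diagonal entries 1, 2, -3/2.
So there are 2 positive, 1 negative pivots.
Hence Q is indefinite.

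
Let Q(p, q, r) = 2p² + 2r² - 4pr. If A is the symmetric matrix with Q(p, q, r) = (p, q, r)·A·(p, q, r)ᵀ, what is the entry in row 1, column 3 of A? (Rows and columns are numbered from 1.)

The coefficient of p·r in Q is -4. For a symmetric A this equals A[1,3] + A[3,1] = 2·A[1,3].
So A[1,3] = -4/2 = -2.

-2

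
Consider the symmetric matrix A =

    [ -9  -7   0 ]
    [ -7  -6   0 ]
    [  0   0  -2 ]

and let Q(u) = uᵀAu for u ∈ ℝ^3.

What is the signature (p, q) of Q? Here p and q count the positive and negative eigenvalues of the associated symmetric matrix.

Row-reducing A symmetrically gives the diagonal entries -9, -5/9, -2.
Counting signs: 3 negative.

(0, 3)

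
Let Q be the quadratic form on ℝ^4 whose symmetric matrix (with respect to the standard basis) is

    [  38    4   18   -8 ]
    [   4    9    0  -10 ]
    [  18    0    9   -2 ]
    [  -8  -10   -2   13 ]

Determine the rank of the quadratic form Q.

4

Applying the same elementary operations to the rows and columns of A produces a congruent diagonal matrix with entries 38, 163/19, 9/163, 5/9.
So there are 4 positive pivots.
The rank is the number of nonzero pivots: 4.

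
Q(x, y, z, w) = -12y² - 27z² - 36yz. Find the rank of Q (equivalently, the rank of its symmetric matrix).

The symmetric matrix is A = [[0, 0, 0, 0], [0, -12, -18, 0], [0, -18, -27, 0], [0, 0, 0, 0]].
Applying the same elementary operations to the rows and columns of A produces a congruent diagonal matrix with entries 0, -12, 0, 0.
Counting signs: 1 negative, 3 zero.
The rank is the number of nonzero pivots: 1.

1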